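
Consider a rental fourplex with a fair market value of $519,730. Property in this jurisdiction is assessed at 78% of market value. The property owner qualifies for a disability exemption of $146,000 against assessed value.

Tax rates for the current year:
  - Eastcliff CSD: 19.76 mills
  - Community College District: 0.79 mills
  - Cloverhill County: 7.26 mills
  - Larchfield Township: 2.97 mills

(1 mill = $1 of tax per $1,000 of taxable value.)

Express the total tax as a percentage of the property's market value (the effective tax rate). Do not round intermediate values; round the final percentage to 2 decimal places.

Assessed value = $519,730 × 0.78 = $405,389.4
Taxable value = $405,389.4 − $146,000 = $259,389.4
Eastcliff CSD: $259,389.4 × 0.01976 = $5,125.534544
Community College District: $259,389.4 × 0.00079 = $204.917626
Cloverhill County: $259,389.4 × 0.00726 = $1,883.167044
Larchfield Township: $259,389.4 × 0.00297 = $770.386518
Total tax = $7,984.005732
Effective rate = $7,984.005732 ÷ $519,730 = 1.54% of market value

1.54%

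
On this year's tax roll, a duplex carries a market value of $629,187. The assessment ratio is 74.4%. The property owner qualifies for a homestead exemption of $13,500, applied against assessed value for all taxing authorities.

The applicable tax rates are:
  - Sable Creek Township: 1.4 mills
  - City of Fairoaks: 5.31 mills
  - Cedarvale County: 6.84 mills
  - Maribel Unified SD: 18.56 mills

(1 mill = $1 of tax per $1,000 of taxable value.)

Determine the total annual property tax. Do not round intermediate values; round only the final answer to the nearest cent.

Assessed value = $629,187 × 0.744 = $468,115.128
Taxable value = $468,115.128 − $13,500 = $454,615.128
Sable Creek Township: $454,615.128 × 0.0014 = $636.4611792
City of Fairoaks: $454,615.128 × 0.00531 = $2,414.00632968
Cedarvale County: $454,615.128 × 0.00684 = $3,109.56747552
Maribel Unified SD: $454,615.128 × 0.01856 = $8,437.65677568
Total = $636.4611792 + $2,414.00632968 + $3,109.56747552 + $8,437.65677568 = $14,597.69176008

$14,597.69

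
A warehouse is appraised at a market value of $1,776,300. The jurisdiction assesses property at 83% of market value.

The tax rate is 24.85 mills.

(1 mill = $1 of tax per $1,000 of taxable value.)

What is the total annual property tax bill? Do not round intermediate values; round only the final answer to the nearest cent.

$36,637.08

Assessed value = $1,776,300 × 0.83 = $1,474,329
Tax = $1,474,329 × 0.02485 = $36,637.07565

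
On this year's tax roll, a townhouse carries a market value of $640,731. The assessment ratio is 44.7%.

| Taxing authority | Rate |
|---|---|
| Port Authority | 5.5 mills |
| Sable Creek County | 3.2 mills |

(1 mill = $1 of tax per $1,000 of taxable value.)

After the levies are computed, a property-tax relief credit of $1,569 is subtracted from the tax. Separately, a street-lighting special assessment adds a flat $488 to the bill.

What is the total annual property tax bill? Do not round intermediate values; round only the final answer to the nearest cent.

$1,410.74

Assessed value = $640,731 × 0.447 = $286,406.757
Port Authority: $286,406.757 × 0.0055 = $1,575.2371635
Sable Creek County: $286,406.757 × 0.0032 = $916.5016224
Levies subtotal = $2,491.7387859
After credit = $2,491.7387859 − $1,569 = $922.7387859
Total = $922.7387859 + $488 = $1,410.7387859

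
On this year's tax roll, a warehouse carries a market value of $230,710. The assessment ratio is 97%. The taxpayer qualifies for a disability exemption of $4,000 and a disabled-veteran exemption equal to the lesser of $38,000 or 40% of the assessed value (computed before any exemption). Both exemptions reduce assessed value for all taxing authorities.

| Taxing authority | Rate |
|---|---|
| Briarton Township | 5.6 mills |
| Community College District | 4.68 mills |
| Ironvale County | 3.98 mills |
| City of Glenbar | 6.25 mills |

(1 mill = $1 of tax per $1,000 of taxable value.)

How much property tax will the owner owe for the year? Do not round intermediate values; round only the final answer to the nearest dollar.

Assessed value = $230,710 × 0.97 = $223,788.7
Disabled-veteran exemption = min($38,000, 40% × $223,788.7) = min($38,000, $89,515.48) = $38,000 (dollar cap binds)
Taxable value = $223,788.7 − $4,000 − $38,000 = $181,788.7
Briarton Township: $181,788.7 × 0.0056 = $1,018.01672
Community College District: $181,788.7 × 0.00468 = $850.771116
Ironvale County: $181,788.7 × 0.00398 = $723.519026
City of Glenbar: $181,788.7 × 0.00625 = $1,136.179375
Total = $3,728.486237

$3,728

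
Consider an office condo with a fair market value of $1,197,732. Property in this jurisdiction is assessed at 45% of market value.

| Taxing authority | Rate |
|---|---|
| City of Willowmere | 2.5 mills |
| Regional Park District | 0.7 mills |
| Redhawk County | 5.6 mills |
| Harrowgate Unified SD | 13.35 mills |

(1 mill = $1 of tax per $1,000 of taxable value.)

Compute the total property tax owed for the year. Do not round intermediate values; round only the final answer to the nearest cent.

$11,938.39

Assessed value = $1,197,732 × 0.45 = $538,979.4
City of Willowmere: $538,979.4 × 0.0025 = $1,347.4485
Regional Park District: $538,979.4 × 0.0007 = $377.28558
Redhawk County: $538,979.4 × 0.0056 = $3,018.28464
Harrowgate Unified SD: $538,979.4 × 0.01335 = $7,195.37499
Total = $1,347.4485 + $377.28558 + $3,018.28464 + $7,195.37499 = $11,938.39371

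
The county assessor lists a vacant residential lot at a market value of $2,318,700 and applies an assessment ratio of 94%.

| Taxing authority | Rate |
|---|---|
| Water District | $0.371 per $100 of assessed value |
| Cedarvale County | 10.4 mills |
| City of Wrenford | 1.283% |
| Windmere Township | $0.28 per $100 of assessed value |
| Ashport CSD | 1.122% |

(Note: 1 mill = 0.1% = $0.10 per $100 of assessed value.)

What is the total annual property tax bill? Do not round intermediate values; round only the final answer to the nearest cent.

Assessed value = $2,318,700 × 0.94 = $2,179,578
Water District: $2,179,578 × 0.00371 = $8,086.23438
Cedarvale County: $2,179,578 × 0.0104 = $22,667.6112
City of Wrenford: $2,179,578 × 0.01283 = $27,963.98574
Windmere Township: $2,179,578 × 0.0028 = $6,102.8184
Ashport CSD: $2,179,578 × 0.01122 = $24,454.86516
Total = $89,275.51488

$89,275.51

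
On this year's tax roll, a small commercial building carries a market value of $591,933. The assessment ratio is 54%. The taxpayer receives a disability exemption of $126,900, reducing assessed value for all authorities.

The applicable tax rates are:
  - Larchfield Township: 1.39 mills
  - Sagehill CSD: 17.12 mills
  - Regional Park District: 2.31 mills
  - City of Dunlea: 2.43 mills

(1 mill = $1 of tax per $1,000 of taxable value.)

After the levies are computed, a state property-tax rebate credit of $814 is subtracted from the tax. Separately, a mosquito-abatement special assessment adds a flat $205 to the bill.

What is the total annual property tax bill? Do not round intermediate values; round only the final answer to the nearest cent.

$3,872.29

Assessed value = $591,933 × 0.54 = $319,643.82
Taxable value = $319,643.82 − $126,900 = $192,743.82
Larchfield Township: $192,743.82 × 0.00139 = $267.9139098
Sagehill CSD: $192,743.82 × 0.01712 = $3,299.7741984
Regional Park District: $192,743.82 × 0.00231 = $445.2382242
City of Dunlea: $192,743.82 × 0.00243 = $468.3674826
Levies subtotal = $4,481.293815
After credit = $4,481.293815 − $814 = $3,667.293815
Total = $3,667.293815 + $205 = $3,872.293815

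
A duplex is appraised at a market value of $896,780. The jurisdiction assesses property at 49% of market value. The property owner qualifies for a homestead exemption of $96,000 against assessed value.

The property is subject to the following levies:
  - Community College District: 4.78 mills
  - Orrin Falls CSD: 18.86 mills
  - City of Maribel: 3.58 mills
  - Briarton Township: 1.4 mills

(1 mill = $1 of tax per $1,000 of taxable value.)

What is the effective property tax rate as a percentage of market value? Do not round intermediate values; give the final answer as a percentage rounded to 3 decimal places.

Assessed value = $896,780 × 0.49 = $439,422.2
Taxable value = $439,422.2 − $96,000 = $343,422.2
Community College District: $343,422.2 × 0.00478 = $1,641.558116
Orrin Falls CSD: $343,422.2 × 0.01886 = $6,476.942692
City of Maribel: $343,422.2 × 0.00358 = $1,229.451476
Briarton Township: $343,422.2 × 0.0014 = $480.79108
Total tax = $9,828.743364
Effective rate = $9,828.743364 ÷ $896,780 = 1.096% of market value

1.096%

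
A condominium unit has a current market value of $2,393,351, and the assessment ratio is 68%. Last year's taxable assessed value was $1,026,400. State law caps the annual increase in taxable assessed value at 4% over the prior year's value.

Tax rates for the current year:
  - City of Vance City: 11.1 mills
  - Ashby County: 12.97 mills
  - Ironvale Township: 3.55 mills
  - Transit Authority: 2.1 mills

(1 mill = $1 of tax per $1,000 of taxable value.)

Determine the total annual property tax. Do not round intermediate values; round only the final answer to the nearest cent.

$31,724.79

Uncapped assessed value = $2,393,351 × 0.68 = $1,627,478.68
Cap limit = $1,026,400 × 1.04 = $1,067,456
Taxable assessed value = min($1,627,478.68, $1,067,456) = $1,067,456 (cap binds)
City of Vance City: $1,067,456 × 0.0111 = $11,848.7616
Ashby County: $1,067,456 × 0.01297 = $13,844.90432
Ironvale Township: $1,067,456 × 0.00355 = $3,789.4688
Transit Authority: $1,067,456 × 0.0021 = $2,241.6576
Total = $31,724.79232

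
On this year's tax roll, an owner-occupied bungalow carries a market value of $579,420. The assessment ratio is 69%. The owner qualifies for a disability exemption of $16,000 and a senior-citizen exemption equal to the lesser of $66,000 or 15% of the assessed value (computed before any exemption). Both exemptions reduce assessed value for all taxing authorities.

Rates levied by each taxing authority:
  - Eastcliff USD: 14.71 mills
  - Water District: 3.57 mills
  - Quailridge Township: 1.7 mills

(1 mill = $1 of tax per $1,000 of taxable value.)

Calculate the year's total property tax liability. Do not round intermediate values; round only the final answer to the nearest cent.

$6,470.12

Assessed value = $579,420 × 0.69 = $399,799.8
Senior-citizen exemption = min($66,000, 15% × $399,799.8) = min($66,000, $59,969.97) = $59,969.97 (percentage binds)
Taxable value = $399,799.8 − $16,000 − $59,969.97 = $323,829.83
Eastcliff USD: $323,829.83 × 0.01471 = $4,763.5367993
Water District: $323,829.83 × 0.00357 = $1,156.0724931
Quailridge Township: $323,829.83 × 0.0017 = $550.510711
Total = $6,470.1200034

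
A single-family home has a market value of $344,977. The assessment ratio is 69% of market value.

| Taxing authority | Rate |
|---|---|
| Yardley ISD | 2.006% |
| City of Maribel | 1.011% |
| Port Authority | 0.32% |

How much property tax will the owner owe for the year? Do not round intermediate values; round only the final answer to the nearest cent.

Assessed value = $344,977 × 0.69 = $238,034.13
Yardley ISD: $238,034.13 × 0.02006 = $4,774.9646478
City of Maribel: $238,034.13 × 0.01011 = $2,406.5250543
Port Authority: $238,034.13 × 0.0032 = $761.709216
Total = $4,774.9646478 + $2,406.5250543 + $761.709216 = $7,943.1989181

$7,943.20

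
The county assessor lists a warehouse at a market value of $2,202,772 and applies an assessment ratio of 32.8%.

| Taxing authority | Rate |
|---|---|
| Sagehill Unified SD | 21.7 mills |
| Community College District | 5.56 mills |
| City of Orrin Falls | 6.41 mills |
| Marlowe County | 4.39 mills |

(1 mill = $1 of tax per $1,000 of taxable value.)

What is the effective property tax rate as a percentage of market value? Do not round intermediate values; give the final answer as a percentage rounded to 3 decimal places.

Assessed value = $2,202,772 × 0.328 = $722,509.216
Sagehill Unified SD: $722,509.216 × 0.0217 = $15,678.4499872
Community College District: $722,509.216 × 0.00556 = $4,017.15124096
City of Orrin Falls: $722,509.216 × 0.00641 = $4,631.28407456
Marlowe County: $722,509.216 × 0.00439 = $3,171.81545824
Total tax = $27,498.70076096
Effective rate = $27,498.70076096 ÷ $2,202,772 = 1.248% of market value

1.248%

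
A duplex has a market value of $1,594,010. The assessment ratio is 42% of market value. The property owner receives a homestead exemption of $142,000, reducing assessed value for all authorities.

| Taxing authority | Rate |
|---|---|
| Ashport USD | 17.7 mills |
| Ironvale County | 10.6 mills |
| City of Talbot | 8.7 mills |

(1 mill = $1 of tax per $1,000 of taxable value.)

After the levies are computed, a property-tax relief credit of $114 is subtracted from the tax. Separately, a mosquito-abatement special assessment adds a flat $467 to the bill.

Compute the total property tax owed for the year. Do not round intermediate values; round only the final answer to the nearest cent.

$19,869.92

Assessed value = $1,594,010 × 0.42 = $669,484.2
Taxable value = $669,484.2 − $142,000 = $527,484.2
Ashport USD: $527,484.2 × 0.0177 = $9,336.47034
Ironvale County: $527,484.2 × 0.0106 = $5,591.33252
City of Talbot: $527,484.2 × 0.0087 = $4,589.11254
Levies subtotal = $19,516.9154
After credit = $19,516.9154 − $114 = $19,402.9154
Total = $19,402.9154 + $467 = $19,869.9154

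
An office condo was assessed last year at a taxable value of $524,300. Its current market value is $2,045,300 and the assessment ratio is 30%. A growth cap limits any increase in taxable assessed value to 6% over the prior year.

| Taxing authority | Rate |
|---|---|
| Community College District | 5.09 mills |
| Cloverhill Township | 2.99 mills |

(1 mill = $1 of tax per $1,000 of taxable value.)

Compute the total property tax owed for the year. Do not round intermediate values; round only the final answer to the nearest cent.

$4,490.52

Uncapped assessed value = $2,045,300 × 0.3 = $613,590
Cap limit = $524,300 × 1.06 = $555,758
Taxable assessed value = min($613,590, $555,758) = $555,758 (cap binds)
Community College District: $555,758 × 0.00509 = $2,828.80822
Cloverhill Township: $555,758 × 0.00299 = $1,661.71642
Total = $4,490.52464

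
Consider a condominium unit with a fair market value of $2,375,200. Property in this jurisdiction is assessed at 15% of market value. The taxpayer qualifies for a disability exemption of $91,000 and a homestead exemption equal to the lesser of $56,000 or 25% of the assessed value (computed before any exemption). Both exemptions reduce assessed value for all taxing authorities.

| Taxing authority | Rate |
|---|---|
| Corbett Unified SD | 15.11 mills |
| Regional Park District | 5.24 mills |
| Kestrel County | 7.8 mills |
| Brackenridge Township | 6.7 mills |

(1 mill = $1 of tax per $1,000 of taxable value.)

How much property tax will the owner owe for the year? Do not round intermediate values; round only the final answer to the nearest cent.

Assessed value = $2,375,200 × 0.15 = $356,280
Homestead exemption = min($56,000, 25% × $356,280) = min($56,000, $89,070) = $56,000 (dollar cap binds)
Taxable value = $356,280 − $91,000 − $56,000 = $209,280
Corbett Unified SD: $209,280 × 0.01511 = $3,162.2208
Regional Park District: $209,280 × 0.00524 = $1,096.6272
Kestrel County: $209,280 × 0.0078 = $1,632.384
Brackenridge Township: $209,280 × 0.0067 = $1,402.176
Total = $7,293.408

$7,293.41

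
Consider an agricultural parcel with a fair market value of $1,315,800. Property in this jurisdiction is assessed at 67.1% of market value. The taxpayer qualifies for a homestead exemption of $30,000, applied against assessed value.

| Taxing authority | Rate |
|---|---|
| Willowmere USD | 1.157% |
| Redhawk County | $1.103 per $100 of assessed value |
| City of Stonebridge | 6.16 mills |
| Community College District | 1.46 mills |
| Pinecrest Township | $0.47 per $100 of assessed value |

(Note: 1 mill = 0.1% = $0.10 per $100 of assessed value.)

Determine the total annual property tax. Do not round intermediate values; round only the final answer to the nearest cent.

$29,783.33

Assessed value = $1,315,800 × 0.671 = $882,901.8
Taxable value = $882,901.8 − $30,000 = $852,901.8
Willowmere USD: $852,901.8 × 0.01157 = $9,868.073826
Redhawk County: $852,901.8 × 0.01103 = $9,407.506854
City of Stonebridge: $852,901.8 × 0.00616 = $5,253.875088
Community College District: $852,901.8 × 0.00146 = $1,245.236628
Pinecrest Township: $852,901.8 × 0.0047 = $4,008.63846
Total = $29,783.330856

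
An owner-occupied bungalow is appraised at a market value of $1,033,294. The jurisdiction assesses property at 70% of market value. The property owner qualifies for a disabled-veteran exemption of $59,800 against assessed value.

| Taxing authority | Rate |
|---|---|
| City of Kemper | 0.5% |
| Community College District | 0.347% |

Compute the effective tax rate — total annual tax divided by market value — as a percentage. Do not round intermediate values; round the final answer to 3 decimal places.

0.544%

Assessed value = $1,033,294 × 0.7 = $723,305.8
Taxable value = $723,305.8 − $59,800 = $663,505.8
City of Kemper: $663,505.8 × 0.005 = $3,317.529
Community College District: $663,505.8 × 0.00347 = $2,302.365126
Total tax = $5,619.894126
Effective rate = $5,619.894126 ÷ $1,033,294 = 0.544% of market value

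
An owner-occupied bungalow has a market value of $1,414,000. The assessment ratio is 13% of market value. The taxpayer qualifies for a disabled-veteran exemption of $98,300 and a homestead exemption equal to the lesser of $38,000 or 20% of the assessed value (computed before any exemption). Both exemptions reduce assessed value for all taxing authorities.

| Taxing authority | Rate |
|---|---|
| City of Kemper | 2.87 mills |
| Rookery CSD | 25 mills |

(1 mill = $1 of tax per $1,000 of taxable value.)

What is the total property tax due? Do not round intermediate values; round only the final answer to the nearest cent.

Assessed value = $1,414,000 × 0.13 = $183,820
Homestead exemption = min($38,000, 20% × $183,820) = min($38,000, $36,764) = $36,764 (percentage binds)
Taxable value = $183,820 − $98,300 − $36,764 = $48,756
City of Kemper: $48,756 × 0.00287 = $139.92972
Rookery CSD: $48,756 × 0.025 = $1,218.9
Total = $1,358.82972

$1,358.83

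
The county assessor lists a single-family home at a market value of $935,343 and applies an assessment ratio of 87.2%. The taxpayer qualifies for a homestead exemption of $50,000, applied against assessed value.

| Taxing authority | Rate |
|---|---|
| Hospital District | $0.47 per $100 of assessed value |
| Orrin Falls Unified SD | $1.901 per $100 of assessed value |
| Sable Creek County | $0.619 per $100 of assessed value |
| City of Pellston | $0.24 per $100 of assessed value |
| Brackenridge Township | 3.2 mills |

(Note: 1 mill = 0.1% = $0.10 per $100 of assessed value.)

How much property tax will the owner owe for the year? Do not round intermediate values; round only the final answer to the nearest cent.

$27,179.48

Assessed value = $935,343 × 0.872 = $815,619.096
Taxable value = $815,619.096 − $50,000 = $765,619.096
Hospital District: $765,619.096 × 0.0047 = $3,598.4097512
Orrin Falls Unified SD: $765,619.096 × 0.01901 = $14,554.41901496
Sable Creek County: $765,619.096 × 0.00619 = $4,739.18220424
City of Pellston: $765,619.096 × 0.0024 = $1,837.4858304
Brackenridge Township: $765,619.096 × 0.0032 = $2,449.9811072
Total = $27,179.477908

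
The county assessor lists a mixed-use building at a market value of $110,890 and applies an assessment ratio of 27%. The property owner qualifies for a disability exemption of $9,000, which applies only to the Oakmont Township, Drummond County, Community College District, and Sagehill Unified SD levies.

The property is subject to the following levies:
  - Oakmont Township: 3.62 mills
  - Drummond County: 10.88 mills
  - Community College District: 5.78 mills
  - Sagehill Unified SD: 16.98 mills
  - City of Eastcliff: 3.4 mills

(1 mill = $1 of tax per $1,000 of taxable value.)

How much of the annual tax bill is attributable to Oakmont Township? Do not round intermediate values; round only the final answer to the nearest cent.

$75.80

Assessed value = $110,890 × 0.27 = $29,940.3
Oakmont Township taxable value = $29,940.3 − $9,000 = $20,940.3
Oakmont Township levy = $20,940.3 × 0.00362 = $75.803886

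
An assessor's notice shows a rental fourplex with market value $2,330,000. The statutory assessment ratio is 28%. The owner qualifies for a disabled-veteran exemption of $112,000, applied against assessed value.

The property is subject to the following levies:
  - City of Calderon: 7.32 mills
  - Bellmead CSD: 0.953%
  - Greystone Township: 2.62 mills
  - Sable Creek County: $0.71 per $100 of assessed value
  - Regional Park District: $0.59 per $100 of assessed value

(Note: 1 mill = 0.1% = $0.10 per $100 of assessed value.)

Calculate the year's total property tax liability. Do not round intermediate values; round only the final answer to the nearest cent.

Assessed value = $2,330,000 × 0.28 = $652,400
Taxable value = $652,400 − $112,000 = $540,400
City of Calderon: $540,400 × 0.00732 = $3,955.728
Bellmead CSD: $540,400 × 0.00953 = $5,150.012
Greystone Township: $540,400 × 0.00262 = $1,415.848
Sable Creek County: $540,400 × 0.0071 = $3,836.84
Regional Park District: $540,400 × 0.0059 = $3,188.36
Total = $17,546.788

$17,546.79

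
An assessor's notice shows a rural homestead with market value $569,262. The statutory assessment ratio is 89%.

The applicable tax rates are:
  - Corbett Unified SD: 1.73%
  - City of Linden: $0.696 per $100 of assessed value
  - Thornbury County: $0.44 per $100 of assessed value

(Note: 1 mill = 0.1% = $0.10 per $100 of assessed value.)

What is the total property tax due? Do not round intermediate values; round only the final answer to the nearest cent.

$14,520.39

Assessed value = $569,262 × 0.89 = $506,643.18
Corbett Unified SD: $506,643.18 × 0.0173 = $8,764.927014
City of Linden: $506,643.18 × 0.00696 = $3,526.2365328
Thornbury County: $506,643.18 × 0.0044 = $2,229.229992
Total = $14,520.3935388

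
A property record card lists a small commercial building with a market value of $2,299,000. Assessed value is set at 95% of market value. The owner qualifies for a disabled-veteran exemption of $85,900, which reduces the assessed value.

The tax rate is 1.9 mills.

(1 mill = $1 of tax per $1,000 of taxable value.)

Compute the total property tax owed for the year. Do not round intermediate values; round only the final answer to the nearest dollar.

$3,986

Assessed value = $2,299,000 × 0.95 = $2,184,050
Taxable value = $2,184,050 − $85,900 = $2,098,150
Tax = $2,098,150 × 0.0019 = $3,986.485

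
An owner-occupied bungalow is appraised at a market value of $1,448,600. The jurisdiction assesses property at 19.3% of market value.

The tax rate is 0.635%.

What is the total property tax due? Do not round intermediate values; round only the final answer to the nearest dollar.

$1,775

Assessed value = $1,448,600 × 0.193 = $279,579.8
Tax = $279,579.8 × 0.00635 = $1,775.33173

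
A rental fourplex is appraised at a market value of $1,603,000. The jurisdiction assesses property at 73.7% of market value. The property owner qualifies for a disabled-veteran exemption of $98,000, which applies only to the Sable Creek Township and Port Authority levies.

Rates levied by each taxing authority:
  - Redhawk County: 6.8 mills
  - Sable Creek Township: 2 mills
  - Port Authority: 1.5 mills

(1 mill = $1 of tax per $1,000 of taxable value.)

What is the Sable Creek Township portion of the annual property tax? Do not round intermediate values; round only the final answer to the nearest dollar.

Assessed value = $1,603,000 × 0.737 = $1,181,411
Sable Creek Township taxable value = $1,181,411 − $98,000 = $1,083,411
Sable Creek Township levy = $1,083,411 × 0.002 = $2,166.822

$2,167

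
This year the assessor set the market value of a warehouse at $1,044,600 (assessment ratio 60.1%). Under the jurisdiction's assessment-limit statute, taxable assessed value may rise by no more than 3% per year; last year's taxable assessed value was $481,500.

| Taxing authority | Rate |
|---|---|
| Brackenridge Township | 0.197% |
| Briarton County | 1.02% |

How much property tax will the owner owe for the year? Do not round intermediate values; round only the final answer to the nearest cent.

$6,035.65

Uncapped assessed value = $1,044,600 × 0.601 = $627,804.6
Cap limit = $481,500 × 1.03 = $495,945
Taxable assessed value = min($627,804.6, $495,945) = $495,945 (cap binds)
Brackenridge Township: $495,945 × 0.00197 = $977.01165
Briarton County: $495,945 × 0.0102 = $5,058.639
Total = $6,035.65065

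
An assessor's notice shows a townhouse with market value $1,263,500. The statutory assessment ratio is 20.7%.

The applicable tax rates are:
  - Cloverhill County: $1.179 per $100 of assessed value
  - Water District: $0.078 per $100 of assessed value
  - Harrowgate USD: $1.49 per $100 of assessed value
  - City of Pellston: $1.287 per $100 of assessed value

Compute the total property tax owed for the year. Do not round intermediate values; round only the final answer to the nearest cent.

Assessed value = $1,263,500 × 0.207 = $261,544.5
Cloverhill County: $261,544.5 × 0.01179 = $3,083.609655
Water District: $261,544.5 × 0.00078 = $204.00471
Harrowgate USD: $261,544.5 × 0.0149 = $3,897.01305
City of Pellston: $261,544.5 × 0.01287 = $3,366.077715
Total = $3,083.609655 + $204.00471 + $3,897.01305 + $3,366.077715 = $10,550.70513

$10,550.71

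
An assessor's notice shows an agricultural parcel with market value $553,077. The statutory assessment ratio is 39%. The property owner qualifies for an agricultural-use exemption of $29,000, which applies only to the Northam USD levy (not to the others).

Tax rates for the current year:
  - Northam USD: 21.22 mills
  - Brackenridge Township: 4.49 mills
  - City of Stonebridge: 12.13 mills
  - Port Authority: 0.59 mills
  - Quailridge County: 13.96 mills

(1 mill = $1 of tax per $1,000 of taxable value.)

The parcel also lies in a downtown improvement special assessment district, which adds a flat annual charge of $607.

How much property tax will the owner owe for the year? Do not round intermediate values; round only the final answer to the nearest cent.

Assessed value = $553,077 × 0.39 = $215,700.03
Northam USD: ($215,700.03 − $29,000) × 0.02122 = $186,700.03 × 0.02122 = $3,961.7746366
Brackenridge Township: $215,700.03 × 0.00449 = $968.4931347
City of Stonebridge: $215,700.03 × 0.01213 = $2,616.4413639
Port Authority: $215,700.03 × 0.00059 = $127.2630177
Quailridge County: $215,700.03 × 0.01396 = $3,011.1724188
Levies subtotal = $10,685.1445717
Total = $10,685.1445717 + $607 = $11,292.1445717

$11,292.14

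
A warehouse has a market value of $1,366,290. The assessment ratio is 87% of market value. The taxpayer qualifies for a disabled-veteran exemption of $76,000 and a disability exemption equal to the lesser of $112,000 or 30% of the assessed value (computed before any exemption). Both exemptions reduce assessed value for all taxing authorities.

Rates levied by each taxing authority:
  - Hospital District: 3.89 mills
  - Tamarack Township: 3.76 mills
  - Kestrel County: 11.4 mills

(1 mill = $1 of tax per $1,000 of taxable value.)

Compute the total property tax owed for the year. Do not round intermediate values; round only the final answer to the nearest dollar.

$19,063

Assessed value = $1,366,290 × 0.87 = $1,188,672.3
Disability exemption = min($112,000, 30% × $1,188,672.3) = min($112,000, $356,601.69) = $112,000 (dollar cap binds)
Taxable value = $1,188,672.3 − $76,000 − $112,000 = $1,000,672.3
Hospital District: $1,000,672.3 × 0.00389 = $3,892.615247
Tamarack Township: $1,000,672.3 × 0.00376 = $3,762.527848
Kestrel County: $1,000,672.3 × 0.0114 = $11,407.66422
Total = $19,062.807315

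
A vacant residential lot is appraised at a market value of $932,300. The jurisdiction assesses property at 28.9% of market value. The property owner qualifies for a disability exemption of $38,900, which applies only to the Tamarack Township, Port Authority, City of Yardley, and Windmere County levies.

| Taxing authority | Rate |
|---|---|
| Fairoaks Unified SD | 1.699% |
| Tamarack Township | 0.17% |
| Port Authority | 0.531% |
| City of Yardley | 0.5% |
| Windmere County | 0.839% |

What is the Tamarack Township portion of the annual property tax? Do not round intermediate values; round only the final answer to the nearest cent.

$391.91

Assessed value = $932,300 × 0.289 = $269,434.7
Tamarack Township taxable value = $269,434.7 − $38,900 = $230,534.7
Tamarack Township levy = $230,534.7 × 0.0017 = $391.90899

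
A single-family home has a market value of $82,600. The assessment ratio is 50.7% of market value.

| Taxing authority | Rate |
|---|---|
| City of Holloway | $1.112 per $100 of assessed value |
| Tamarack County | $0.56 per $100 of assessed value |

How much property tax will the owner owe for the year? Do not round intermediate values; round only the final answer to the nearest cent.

$700.20

Assessed value = $82,600 × 0.507 = $41,878.2
City of Holloway: $41,878.2 × 0.01112 = $465.685584
Tamarack County: $41,878.2 × 0.0056 = $234.51792
Total = $465.685584 + $234.51792 = $700.203504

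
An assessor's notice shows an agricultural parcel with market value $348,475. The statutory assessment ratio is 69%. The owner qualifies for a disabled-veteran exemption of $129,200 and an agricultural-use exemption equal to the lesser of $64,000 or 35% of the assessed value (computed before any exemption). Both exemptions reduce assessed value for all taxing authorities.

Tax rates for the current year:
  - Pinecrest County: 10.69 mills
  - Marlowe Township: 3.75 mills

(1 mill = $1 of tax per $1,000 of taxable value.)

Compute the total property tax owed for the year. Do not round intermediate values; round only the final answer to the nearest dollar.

Assessed value = $348,475 × 0.69 = $240,447.75
Agricultural-use exemption = min($64,000, 35% × $240,447.75) = min($64,000, $84,156.7125) = $64,000 (dollar cap binds)
Taxable value = $240,447.75 − $129,200 − $64,000 = $47,247.75
Pinecrest County: $47,247.75 × 0.01069 = $505.0784475
Marlowe Township: $47,247.75 × 0.00375 = $177.1790625
Total = $682.25751

$682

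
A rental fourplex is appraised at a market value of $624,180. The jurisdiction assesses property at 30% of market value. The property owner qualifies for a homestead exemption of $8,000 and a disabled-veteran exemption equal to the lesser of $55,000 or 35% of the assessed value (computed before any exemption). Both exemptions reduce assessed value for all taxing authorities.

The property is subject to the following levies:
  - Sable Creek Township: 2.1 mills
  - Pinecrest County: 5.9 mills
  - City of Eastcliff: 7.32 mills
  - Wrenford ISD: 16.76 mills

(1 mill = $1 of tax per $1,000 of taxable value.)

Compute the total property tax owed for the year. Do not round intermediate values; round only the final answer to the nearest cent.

$3,986.07

Assessed value = $624,180 × 0.3 = $187,254
Disabled-veteran exemption = min($55,000, 35% × $187,254) = min($55,000, $65,538.9) = $55,000 (dollar cap binds)
Taxable value = $187,254 − $8,000 − $55,000 = $124,254
Sable Creek Township: $124,254 × 0.0021 = $260.9334
Pinecrest County: $124,254 × 0.0059 = $733.0986
City of Eastcliff: $124,254 × 0.00732 = $909.53928
Wrenford ISD: $124,254 × 0.01676 = $2,082.49704
Total = $3,986.06832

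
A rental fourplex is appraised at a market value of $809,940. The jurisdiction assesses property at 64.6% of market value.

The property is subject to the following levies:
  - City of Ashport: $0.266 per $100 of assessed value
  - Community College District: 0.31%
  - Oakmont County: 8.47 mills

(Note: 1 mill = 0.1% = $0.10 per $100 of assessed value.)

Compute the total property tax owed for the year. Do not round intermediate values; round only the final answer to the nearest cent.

$7,445.44

Assessed value = $809,940 × 0.646 = $523,221.24
City of Ashport: $523,221.24 × 0.00266 = $1,391.7684984
Community College District: $523,221.24 × 0.0031 = $1,621.985844
Oakmont County: $523,221.24 × 0.00847 = $4,431.6839028
Total = $7,445.4382452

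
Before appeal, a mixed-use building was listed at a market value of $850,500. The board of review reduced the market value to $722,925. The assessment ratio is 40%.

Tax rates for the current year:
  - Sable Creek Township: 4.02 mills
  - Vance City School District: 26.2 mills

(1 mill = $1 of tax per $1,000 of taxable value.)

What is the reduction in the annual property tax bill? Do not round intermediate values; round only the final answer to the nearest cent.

$1,542.13

Old assessed value = $850,500 × 0.4 = $340,200
New assessed value = $722,925 × 0.4 = $289,170
Combined rate = 0.00402 + 0.0262 = 0.03022
Old tax = $340,200 × 0.03022 = $10,280.844
New tax = $289,170 × 0.03022 = $8,738.7174
Reduction = $10,280.844 − $8,738.7174 = $1,542.1266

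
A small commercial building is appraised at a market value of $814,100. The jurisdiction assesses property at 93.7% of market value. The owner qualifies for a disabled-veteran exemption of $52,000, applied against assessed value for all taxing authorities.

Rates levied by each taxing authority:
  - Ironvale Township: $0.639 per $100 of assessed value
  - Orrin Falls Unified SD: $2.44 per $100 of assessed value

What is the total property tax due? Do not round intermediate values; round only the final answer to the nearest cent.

$21,885.89

Assessed value = $814,100 × 0.937 = $762,811.7
Taxable value = $762,811.7 − $52,000 = $710,811.7
Ironvale Township: $710,811.7 × 0.00639 = $4,542.086763
Orrin Falls Unified SD: $710,811.7 × 0.0244 = $17,343.80548
Total = $4,542.086763 + $17,343.80548 = $21,885.892243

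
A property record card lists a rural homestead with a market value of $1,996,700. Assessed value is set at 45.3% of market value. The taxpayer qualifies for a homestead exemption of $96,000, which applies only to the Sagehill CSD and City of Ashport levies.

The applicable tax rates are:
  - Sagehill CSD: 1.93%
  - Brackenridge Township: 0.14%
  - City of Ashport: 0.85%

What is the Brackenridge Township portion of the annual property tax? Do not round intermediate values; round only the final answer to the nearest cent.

$1,266.31

Assessed value = $1,996,700 × 0.453 = $904,505.1
Brackenridge Township taxable value = $904,505.1 (exemption does not apply)
Brackenridge Township levy = $904,505.1 × 0.0014 = $1,266.30714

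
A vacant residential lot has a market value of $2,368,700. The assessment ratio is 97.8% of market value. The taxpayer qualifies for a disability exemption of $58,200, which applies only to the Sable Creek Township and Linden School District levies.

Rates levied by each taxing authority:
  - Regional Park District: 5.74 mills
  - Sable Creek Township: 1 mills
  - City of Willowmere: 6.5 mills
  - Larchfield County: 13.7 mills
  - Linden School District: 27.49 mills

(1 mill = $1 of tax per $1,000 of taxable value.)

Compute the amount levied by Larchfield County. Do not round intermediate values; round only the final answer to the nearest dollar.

$31,737

Assessed value = $2,368,700 × 0.978 = $2,316,588.6
Larchfield County taxable value = $2,316,588.6 (exemption does not apply)
Larchfield County levy = $2,316,588.6 × 0.0137 = $31,737.26382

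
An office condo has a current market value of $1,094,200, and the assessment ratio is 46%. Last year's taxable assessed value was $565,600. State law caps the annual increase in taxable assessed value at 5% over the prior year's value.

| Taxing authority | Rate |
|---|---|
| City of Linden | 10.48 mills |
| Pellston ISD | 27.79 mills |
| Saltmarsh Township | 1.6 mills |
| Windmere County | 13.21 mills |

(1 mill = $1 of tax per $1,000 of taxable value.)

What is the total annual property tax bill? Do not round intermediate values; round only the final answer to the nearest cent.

$26,716.86

Uncapped assessed value = $1,094,200 × 0.46 = $503,332
Cap limit = $565,600 × 1.05 = $593,880
Taxable assessed value = min($503,332, $593,880) = $503,332 (cap does not bind)
City of Linden: $503,332 × 0.01048 = $5,274.91936
Pellston ISD: $503,332 × 0.02779 = $13,987.59628
Saltmarsh Township: $503,332 × 0.0016 = $805.3312
Windmere County: $503,332 × 0.01321 = $6,649.01572
Total = $26,716.86256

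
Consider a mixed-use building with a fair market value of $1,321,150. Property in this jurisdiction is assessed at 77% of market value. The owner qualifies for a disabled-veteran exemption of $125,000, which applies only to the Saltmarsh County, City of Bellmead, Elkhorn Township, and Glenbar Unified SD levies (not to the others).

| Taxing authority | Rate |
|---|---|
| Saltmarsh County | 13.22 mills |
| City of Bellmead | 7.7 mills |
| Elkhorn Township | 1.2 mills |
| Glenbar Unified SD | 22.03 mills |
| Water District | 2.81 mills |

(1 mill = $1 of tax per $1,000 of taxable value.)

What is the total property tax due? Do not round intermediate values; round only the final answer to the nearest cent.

Assessed value = $1,321,150 × 0.77 = $1,017,285.5
Saltmarsh County: ($1,017,285.5 − $125,000) × 0.01322 = $892,285.5 × 0.01322 = $11,796.01431
City of Bellmead: ($1,017,285.5 − $125,000) × 0.0077 = $892,285.5 × 0.0077 = $6,870.59835
Elkhorn Township: ($1,017,285.5 − $125,000) × 0.0012 = $892,285.5 × 0.0012 = $1,070.7426
Glenbar Unified SD: ($1,017,285.5 − $125,000) × 0.02203 = $892,285.5 × 0.02203 = $19,657.049565
Water District: $1,017,285.5 × 0.00281 = $2,858.572255
Total = $42,252.97708

$42,252.98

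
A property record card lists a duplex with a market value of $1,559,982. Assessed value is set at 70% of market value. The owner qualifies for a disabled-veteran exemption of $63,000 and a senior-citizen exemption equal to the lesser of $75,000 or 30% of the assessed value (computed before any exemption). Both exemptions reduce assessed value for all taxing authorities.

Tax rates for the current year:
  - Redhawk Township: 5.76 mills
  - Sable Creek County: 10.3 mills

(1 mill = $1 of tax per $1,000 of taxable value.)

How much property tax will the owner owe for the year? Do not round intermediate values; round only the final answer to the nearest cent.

Assessed value = $1,559,982 × 0.7 = $1,091,987.4
Senior-citizen exemption = min($75,000, 30% × $1,091,987.4) = min($75,000, $327,596.22) = $75,000 (dollar cap binds)
Taxable value = $1,091,987.4 − $63,000 − $75,000 = $953,987.4
Redhawk Township: $953,987.4 × 0.00576 = $5,494.967424
Sable Creek County: $953,987.4 × 0.0103 = $9,826.07022
Total = $15,321.037644

$15,321.04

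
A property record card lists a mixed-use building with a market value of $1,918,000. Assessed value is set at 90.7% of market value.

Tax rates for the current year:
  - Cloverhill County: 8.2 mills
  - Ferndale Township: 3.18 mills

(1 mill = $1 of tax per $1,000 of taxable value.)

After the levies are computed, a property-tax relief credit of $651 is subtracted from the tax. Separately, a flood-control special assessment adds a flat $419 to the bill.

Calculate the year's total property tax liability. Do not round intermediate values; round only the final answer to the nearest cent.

Assessed value = $1,918,000 × 0.907 = $1,739,626
Cloverhill County: $1,739,626 × 0.0082 = $14,264.9332
Ferndale Township: $1,739,626 × 0.00318 = $5,532.01068
Levies subtotal = $19,796.94388
After credit = $19,796.94388 − $651 = $19,145.94388
Total = $19,145.94388 + $419 = $19,564.94388

$19,564.94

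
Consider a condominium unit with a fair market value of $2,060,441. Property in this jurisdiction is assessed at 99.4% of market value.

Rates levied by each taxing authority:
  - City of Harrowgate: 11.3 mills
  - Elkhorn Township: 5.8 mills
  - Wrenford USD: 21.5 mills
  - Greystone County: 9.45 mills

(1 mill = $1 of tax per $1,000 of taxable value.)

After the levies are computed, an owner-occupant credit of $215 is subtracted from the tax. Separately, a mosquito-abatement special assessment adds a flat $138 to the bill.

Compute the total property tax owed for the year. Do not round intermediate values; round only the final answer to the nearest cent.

$98,333.16

Assessed value = $2,060,441 × 0.994 = $2,048,078.354
City of Harrowgate: $2,048,078.354 × 0.0113 = $23,143.2854002
Elkhorn Township: $2,048,078.354 × 0.0058 = $11,878.8544532
Wrenford USD: $2,048,078.354 × 0.0215 = $44,033.684611
Greystone County: $2,048,078.354 × 0.00945 = $19,354.3404453
Levies subtotal = $98,410.1649097
After credit = $98,410.1649097 − $215 = $98,195.1649097
Total = $98,195.1649097 + $138 = $98,333.1649097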